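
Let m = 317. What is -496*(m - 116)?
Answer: -99696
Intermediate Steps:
-496*(m - 116) = -496*(317 - 116) = -496*201 = -99696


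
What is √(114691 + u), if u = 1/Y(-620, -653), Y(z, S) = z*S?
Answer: √4699796890987115/202430 ≈ 338.66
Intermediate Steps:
Y(z, S) = S*z
u = 1/404860 (u = 1/(-653*(-620)) = 1/404860 ≈ 2.4700e-6)
√(114691 + u) = √(114691 + 1/404860) = √(46433798261/404860) = √4699796890987115/202430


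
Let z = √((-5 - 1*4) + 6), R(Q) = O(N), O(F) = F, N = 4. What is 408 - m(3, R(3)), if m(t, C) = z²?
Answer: 411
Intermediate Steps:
R(Q) = 4
z = I*√3 (z = √((-5 - 4) + 6) = √(-9 + 6) = √(-3) = I*√3 ≈ 1.732*I)
m(t, C) = -3 (m(t, C) = (I*√3)² = -3)
408 - m(3, R(3)) = 408 - 1*(-3) = 408 + 3 = 411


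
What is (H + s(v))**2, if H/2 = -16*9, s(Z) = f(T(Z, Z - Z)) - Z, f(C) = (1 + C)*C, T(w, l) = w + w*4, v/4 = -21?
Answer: 30897202176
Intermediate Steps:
v = -84 (v = 4*(-21) = -84)
T(w, l) = 5*w (T(w, l) = w + 4*w = 5*w)
f(C) = C*(1 + C)
s(Z) = -Z + 5*Z*(1 + 5*Z) (s(Z) = (5*Z)*(1 + 5*Z) - Z = 5*Z*(1 + 5*Z) - Z = -Z + 5*Z*(1 + 5*Z))
H = -288 (H = 2*(-16*9) = 2*(-144) = -288)
(H + s(v))**2 = (-288 - 84*(4 + 25*(-84)))**2 = (-288 - 84*(4 - 2100))**2 = (-288 - 84*(-2096))**2 = (-288 + 176064)**2 = 175776**2 = 30897202176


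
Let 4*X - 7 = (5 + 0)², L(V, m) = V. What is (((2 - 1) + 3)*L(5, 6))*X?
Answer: 160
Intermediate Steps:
X = 8 (X = 7/4 + (5 + 0)²/4 = 7/4 + (¼)*5² = 7/4 + (¼)*25 = 7/4 + 25/4 = 8)
(((2 - 1) + 3)*L(5, 6))*X = (((2 - 1) + 3)*5)*8 = ((1 + 3)*5)*8 = (4*5)*8 = 20*8 = 160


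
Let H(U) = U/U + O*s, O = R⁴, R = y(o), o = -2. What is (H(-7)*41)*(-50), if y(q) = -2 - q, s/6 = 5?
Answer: -2050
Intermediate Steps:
s = 30 (s = 6*5 = 30)
R = 0 (R = -2 - 1*(-2) = -2 + 2 = 0)
O = 0 (O = 0⁴ = 0)
H(U) = 1 (H(U) = U/U + 0*30 = 1 + 0 = 1)
(H(-7)*41)*(-50) = (1*41)*(-50) = 41*(-50) = -2050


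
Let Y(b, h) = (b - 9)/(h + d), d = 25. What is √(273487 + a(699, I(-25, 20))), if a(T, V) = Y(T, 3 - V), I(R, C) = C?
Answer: √1094293/2 ≈ 523.04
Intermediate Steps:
Y(b, h) = (-9 + b)/(25 + h) (Y(b, h) = (b - 9)/(h + 25) = (-9 + b)/(25 + h))
a(T, V) = (-9 + T)/(28 - V) (a(T, V) = (-9 + T)/(25 + (3 - V)) = (-9 + T)/(28 - V))
√(273487 + a(699, I(-25, 20))) = √(273487 + (9 - 1*699)/(-28 + 20)) = √(273487 + (9 - 699)/(-8)) = √(273487 - ⅛*(-690)) = √(273487 + 345/4) = √(1094293/4) = √1094293/2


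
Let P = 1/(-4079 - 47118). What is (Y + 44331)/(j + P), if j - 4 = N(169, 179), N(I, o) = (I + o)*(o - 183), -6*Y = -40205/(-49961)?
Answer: -680351114000177/21301802723742 ≈ -31.939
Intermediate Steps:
Y = -40205/299766 (Y = -(-40205)/(6*(-49961)) = -(-40205)*(-1)/(6*49961) = -⅙*40205/49961 = -40205/299766 ≈ -0.13412)
N(I, o) = (-183 + o)*(I + o) (N(I, o) = (I + o)*(-183 + o) = (-183 + o)*(I + o))
P = -1/51197 (P = 1/(-51197) = -1/51197 ≈ -1.9532e-5)
j = -1388 (j = 4 + (179² - 183*169 - 183*179 + 169*179) = 4 + (32041 - 30927 - 32757 + 30251) = 4 - 1392 = -1388)
(Y + 44331)/(j + P) = (-40205/299766 + 44331)/(-1388 - 1/51197) = 13288886341/(299766*(-71061437/51197)) = (13288886341/299766)*(-51197/71061437) = -680351114000177/21301802723742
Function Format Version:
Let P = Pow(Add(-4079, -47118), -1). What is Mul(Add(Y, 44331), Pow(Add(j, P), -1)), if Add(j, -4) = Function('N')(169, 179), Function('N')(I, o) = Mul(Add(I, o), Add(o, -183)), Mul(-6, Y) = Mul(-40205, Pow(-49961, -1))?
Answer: Rational(-680351114000177, 21301802723742) ≈ -31.939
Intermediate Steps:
Y = Rational(-40205, 299766) (Y = Mul(Rational(-1, 6), Mul(-40205, Pow(-49961, -1))) = Mul(Rational(-1, 6), Mul(-40205, Rational(-1, 49961))) = Mul(Rational(-1, 6), Rational(40205, 49961)) = Rational(-40205, 299766) ≈ -0.13412)
Function('N')(I, o) = Mul(Add(-183, o), Add(I, o)) (Function('N')(I, o) = Mul(Add(I, o), Add(-183, o)) = Mul(Add(-183, o), Add(I, o)))
P = Rational(-1, 51197) (P = Pow(-51197, -1) = Rational(-1, 51197) ≈ -1.9532e-5)
j = -1388 (j = Add(4, Add(Pow(179, 2), Mul(-183, 169), Mul(-183, 179), Mul(169, 179))) = Add(4, Add(32041, -30927, -32757, 30251)) = Add(4, -1392) = -1388)
Mul(Add(Y, 44331), Pow(Add(j, P), -1)) = Mul(Add(Rational(-40205, 299766), 44331), Pow(Add(-1388, Rational(-1, 51197)), -1)) = Mul(Rational(13288886341, 299766), Pow(Rational(-71061437, 51197), -1)) = Mul(Rational(13288886341, 299766), Rational(-51197, 71061437)) = Rational(-680351114000177, 21301802723742)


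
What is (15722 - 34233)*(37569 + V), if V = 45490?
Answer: -1537505149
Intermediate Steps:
(15722 - 34233)*(37569 + V) = (15722 - 34233)*(37569 + 45490) = -18511*83059 = -1537505149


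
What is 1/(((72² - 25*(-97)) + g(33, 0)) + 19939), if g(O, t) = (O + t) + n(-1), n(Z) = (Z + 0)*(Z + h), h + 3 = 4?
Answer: 1/27581 ≈ 3.6257e-5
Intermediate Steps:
h = 1 (h = -3 + 4 = 1)
n(Z) = Z*(1 + Z) (n(Z) = (Z + 0)*(Z + 1) = Z*(1 + Z))
g(O, t) = O + t (g(O, t) = (O + t) - (1 - 1) = (O + t) - 1*0 = (O + t) + 0 = O + t)
1/(((72² - 25*(-97)) + g(33, 0)) + 19939) = 1/(((72² - 25*(-97)) + (33 + 0)) + 19939) = 1/(((5184 + 2425) + 33) + 19939) = 1/((7609 + 33) + 19939) = 1/(7642 + 19939) = 1/27581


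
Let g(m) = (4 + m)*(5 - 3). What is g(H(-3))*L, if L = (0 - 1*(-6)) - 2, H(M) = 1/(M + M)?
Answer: 92/3 ≈ 30.667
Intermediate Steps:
H(M) = 1/(2*M)
g(m) = 8 + 2*m (g(m) = (4 + m)*2 = 8 + 2*m)
L = 4 (L = (0 + 6) - 2 = 6 - 2 = 4)
g(H(-3))*L = (8 + 2*((1/2)/(-3)))*4 = (8 + 2*((1/2)*(-1/3)))*4 = (8 + 2*(-1/6))*4 = (8 - 1/3)*4 = (23/3)*4 = 92/3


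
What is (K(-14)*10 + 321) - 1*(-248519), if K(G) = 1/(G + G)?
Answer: 3483755/14 ≈ 2.4884e+5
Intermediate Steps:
K(G) = 1/(2*G)
(K(-14)*10 + 321) - 1*(-248519) = (((½)/(-14))*10 + 321) - 1*(-248519) = (((½)*(-1/14))*10 + 321) + 248519 = (-1/28*10 + 321) + 248519 = (-5/14 + 321) + 248519 = 4489/14 + 248519 = 3483755/14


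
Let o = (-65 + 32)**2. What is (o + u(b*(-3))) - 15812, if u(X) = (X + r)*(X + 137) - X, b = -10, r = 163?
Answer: 17478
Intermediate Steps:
o = 1089 (o = (-33)**2 = 1089)
u(X) = -X + (137 + X)*(163 + X) (u(X) = (X + 163)*(X + 137) - X = (163 + X)*(137 + X) - X = (137 + X)*(163 + X) - X = -X + (137 + X)*(163 + X))
(o + u(b*(-3))) - 15812 = (1089 + (22331 + (-10*(-3))**2 + 299*(-10*(-3)))) - 15812 = (1089 + (22331 + 30**2 + 299*30)) - 15812 = (1089 + (22331 + 900 + 8970)) - 15812 = (1089 + 32201) - 15812 = 33290 - 15812 = 17478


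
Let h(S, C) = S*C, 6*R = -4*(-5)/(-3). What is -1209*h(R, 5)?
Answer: 20150/3 ≈ 6716.7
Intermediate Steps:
R = -10/9 (R = (-4*(-5)/(-3))/6 = (20*(-1/3))/6 = (1/6)*(-20/3) = -10/9 ≈ -1.1111)
h(S, C) = C*S
-1209*h(R, 5) = -6045*(-10)/9 = -1209*(-50/9) = 20150/3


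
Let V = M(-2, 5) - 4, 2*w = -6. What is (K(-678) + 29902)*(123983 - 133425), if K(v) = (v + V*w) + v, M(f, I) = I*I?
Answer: -268936486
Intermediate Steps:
w = -3 (w = (½)*(-6) = -3)
M(f, I) = I²
V = 21 (V = 5² - 4 = 25 - 4 = 21)
K(v) = -63 + 2*v (K(v) = (v + 21*(-3)) + v = (v - 63) + v = (-63 + v) + v = -63 + 2*v)
(K(-678) + 29902)*(123983 - 133425) = ((-63 + 2*(-678)) + 29902)*(123983 - 133425) = ((-63 - 1356) + 29902)*(-9442) = (-1419 + 29902)*(-9442) = 28483*(-9442) = -268936486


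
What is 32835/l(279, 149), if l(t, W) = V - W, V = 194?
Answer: 2189/3 ≈ 729.67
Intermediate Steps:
l(t, W) = 194 - W
32835/l(279, 149) = 32835/(194 - 1*149) = 32835/(194 - 149) = 32835/45 = 32835*(1/45) = 2189/3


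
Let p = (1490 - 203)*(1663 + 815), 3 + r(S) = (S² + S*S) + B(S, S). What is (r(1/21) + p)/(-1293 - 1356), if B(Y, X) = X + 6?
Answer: -1406432372/1168209 ≈ -1203.9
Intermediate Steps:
B(Y, X) = 6 + X
r(S) = 3 + S + 2*S² (r(S) = -3 + ((S² + S*S) + (6 + S)) = -3 + ((S² + S²) + (6 + S)) = -3 + (2*S² + (6 + S)) = -3 + (6 + S + 2*S²) = 3 + S + 2*S²)
p = 3189186 (p = 1287*2478 = 3189186)
(r(1/21) + p)/(-1293 - 1356) = ((3 + 1/21 + 2*(1/21)²) + 3189186)/(-1293 - 1356) = ((3 + 1/21 + 2*(1/21)²) + 3189186)/(-2649) = ((3 + 1/21 + 2*(1/441)) + 3189186)*(-1/2649) = ((3 + 1/21 + 2/441) + 3189186)*(-1/2649) = (1346/441 + 3189186)*(-1/2649) = (1406432372/441)*(-1/2649) = -1406432372/1168209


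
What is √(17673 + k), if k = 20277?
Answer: 5*√1518 ≈ 194.81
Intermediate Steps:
√(17673 + k) = √(17673 + 20277) = √37950 = 5*√1518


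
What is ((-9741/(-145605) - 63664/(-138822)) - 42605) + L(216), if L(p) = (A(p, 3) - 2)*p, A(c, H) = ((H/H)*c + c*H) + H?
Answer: 28582924033036/198168405 ≈ 1.4424e+5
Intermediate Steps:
A(c, H) = H + c + H*c (A(c, H) = (1*c + H*c) + H = (c + H*c) + H = H + c + H*c)
L(p) = p*(1 + 4*p) (L(p) = ((3 + p + 3*p) - 2)*p = ((3 + 4*p) - 2)*p = (1 + 4*p)*p = p*(1 + 4*p))
((-9741/(-145605) - 63664/(-138822)) - 42605) + L(216) = ((-9741/(-145605) - 63664/(-138822)) - 42605) + 216*(1 + 4*216) = ((-9741*(-1/145605) - 63664*(-1/138822)) - 42605) + 216*(1 + 864) = ((191/2855 + 31832/69411) - 42605) + 216*865 = (104137861/198168405 - 42605) + 186840 = -8442860757164/198168405 + 186840 = 28582924033036/198168405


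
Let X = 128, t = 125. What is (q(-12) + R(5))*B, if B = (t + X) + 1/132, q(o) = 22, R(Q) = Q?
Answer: 300573/44 ≈ 6831.2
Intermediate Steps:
B = 33397/132 (B = (125 + 128) + 1/132 = 253 + 1/132 = 33397/132 ≈ 253.01)
(q(-12) + R(5))*B = (22 + 5)*(33397/132) = 27*(33397/132) = 300573/44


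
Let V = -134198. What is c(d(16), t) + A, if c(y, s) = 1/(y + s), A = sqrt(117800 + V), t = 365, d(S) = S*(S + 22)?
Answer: 1/973 + 3*I*sqrt(1822) ≈ 0.0010277 + 128.05*I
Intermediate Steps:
d(S) = S*(22 + S)
A = 3*I*sqrt(1822) (A = sqrt(117800 - 134198) = sqrt(-16398) = 3*I*sqrt(1822) ≈ 128.05*I)
c(y, s) = 1/(s + y)
c(d(16), t) + A = 1/(365 + 16*(22 + 16)) + 3*I*sqrt(1822) = 1/(365 + 16*38) + 3*I*sqrt(1822) = 1/(365 + 608) + 3*I*sqrt(1822) = 1/973 + 3*I*sqrt(1822)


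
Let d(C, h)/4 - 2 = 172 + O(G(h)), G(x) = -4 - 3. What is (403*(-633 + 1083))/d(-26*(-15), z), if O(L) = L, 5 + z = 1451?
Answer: 90675/334 ≈ 271.48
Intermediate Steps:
z = 1446 (z = -5 + 1451 = 1446)
G(x) = -7
d(C, h) = 668 (d(C, h) = 8 + 4*(172 - 7) = 8 + 4*165 = 8 + 660 = 668)
(403*(-633 + 1083))/d(-26*(-15), z) = (403*(-633 + 1083))/668 = (403*450)*(1/668) = 181350*(1/668) = 90675/334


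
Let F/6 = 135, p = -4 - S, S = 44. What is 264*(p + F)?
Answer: 201168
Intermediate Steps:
p = -48 (p = -4 - 1*44 = -4 - 44 = -48)
F = 810 (F = 6*135 = 810)
264*(p + F) = 264*(-48 + 810) = 264*762 = 201168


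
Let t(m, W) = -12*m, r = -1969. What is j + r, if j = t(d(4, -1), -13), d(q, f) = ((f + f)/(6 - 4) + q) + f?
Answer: -1993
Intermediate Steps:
d(q, f) = q + 2*f (d(q, f) = ((2*f)/2 + q) + f = ((2*f)*(1/2) + q) + f = (f + q) + f = q + 2*f)
j = -24 (j = -12*(4 + 2*(-1)) = -12*(4 - 2) = -12*2 = -24)
j + r = -24 - 1969 = -1993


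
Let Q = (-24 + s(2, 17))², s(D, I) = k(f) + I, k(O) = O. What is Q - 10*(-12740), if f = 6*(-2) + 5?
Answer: 127596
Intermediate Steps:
f = -7 (f = -12 + 5 = -7)
s(D, I) = -7 + I
Q = 196 (Q = (-24 + (-7 + 17))² = (-24 + 10)² = (-14)² = 196)
Q - 10*(-12740) = 196 - 10*(-12740) = 196 - 1*(-127400) = 196 + 127400 = 127596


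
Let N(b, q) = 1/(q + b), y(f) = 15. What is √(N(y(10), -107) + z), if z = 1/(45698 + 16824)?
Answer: I*√22443678645/1438006 ≈ 0.10418*I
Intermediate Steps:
N(b, q) = 1/(b + q)
z = 1/62522 ≈ 1.5994e-5
√(N(y(10), -107) + z) = √(1/(15 - 107) + 1/62522) = √(1/(-92) + 1/62522) = √(-1/92 + 1/62522) = √(-31215/2876012) = I*√22443678645/1438006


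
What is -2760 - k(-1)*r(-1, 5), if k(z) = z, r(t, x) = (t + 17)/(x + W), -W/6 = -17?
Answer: -295304/107 ≈ -2759.9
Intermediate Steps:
W = 102 (W = -6*(-17) = 102)
r(t, x) = (17 + t)/(102 + x) (r(t, x) = (t + 17)/(x + 102) = (17 + t)/(102 + x))
-2760 - k(-1)*r(-1, 5) = -2760 - (-1)*(17 - 1)/(102 + 5) = -2760 - (-1)*16/107 = -2760 - 1*(-16/107) = -2760 + 16/107 = -295304/107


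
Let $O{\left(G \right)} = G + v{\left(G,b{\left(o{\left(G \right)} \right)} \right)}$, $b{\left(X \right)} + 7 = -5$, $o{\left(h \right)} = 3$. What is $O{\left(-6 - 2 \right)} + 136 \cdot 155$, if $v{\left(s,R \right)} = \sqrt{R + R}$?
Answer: $21072 + 2 i \sqrt{6} \approx 21072.0 + 4.899 i$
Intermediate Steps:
$b{\left(X \right)} = -12$ ($b{\left(X \right)} = -7 - 5 = -12$)
$v{\left(s,R \right)} = \sqrt{2} \sqrt{R}$ ($v{\left(s,R \right)} = \sqrt{2 R} = \sqrt{2} \sqrt{R}$)
$O{\left(G \right)} = G + 2 i \sqrt{6}$ ($O{\left(G \right)} = G + \sqrt{2} \sqrt{-12} = G + \sqrt{2} \cdot 2 i \sqrt{3} = G + 2 i \sqrt{6}$)
$O{\left(-6 - 2 \right)} + 136 \cdot 155 = \left(\left(-6 - 2\right) + 2 i \sqrt{6}\right) + 136 \cdot 155 = \left(-8 + 2 i \sqrt{6}\right) + 21080 = 21072 + 2 i \sqrt{6}$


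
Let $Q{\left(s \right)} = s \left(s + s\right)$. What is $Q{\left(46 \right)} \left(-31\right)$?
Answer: $-131192$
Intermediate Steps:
$Q{\left(s \right)} = 2 s^{2}$ ($Q{\left(s \right)} = s 2 s = 2 s^{2}$)
$Q{\left(46 \right)} \left(-31\right) = 2 \cdot 46^{2} \left(-31\right) = 2 \cdot 2116 \left(-31\right) = 4232 \left(-31\right) = -131192$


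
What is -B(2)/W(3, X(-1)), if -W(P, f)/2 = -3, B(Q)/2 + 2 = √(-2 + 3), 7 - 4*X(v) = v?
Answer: ⅓ ≈ 0.33333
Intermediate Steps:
X(v) = 7/4 - v/4
B(Q) = -2 (B(Q) = -4 + 2*√(-2 + 3) = -4 + 2*√1 = -4 + 2*1 = -4 + 2 = -2)
W(P, f) = 6 (W(P, f) = -2*(-3) = 6)
-B(2)/W(3, X(-1)) = -(-2)/6 = -1*(-⅓) = ⅓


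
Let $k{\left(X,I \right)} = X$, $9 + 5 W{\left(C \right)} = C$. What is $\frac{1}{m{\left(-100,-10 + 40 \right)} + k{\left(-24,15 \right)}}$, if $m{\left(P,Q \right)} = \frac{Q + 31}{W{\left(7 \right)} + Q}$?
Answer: $- \frac{148}{3247} \approx -0.045581$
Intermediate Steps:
$W{\left(C \right)} = - \frac{9}{5} + \frac{C}{5}$
$m{\left(P,Q \right)} = \frac{31 + Q}{- \frac{2}{5} + Q}$ ($m{\left(P,Q \right)} = \frac{Q + 31}{\left(- \frac{9}{5} + \frac{1}{5} \cdot 7\right) + Q} = \frac{31 + Q}{\left(- \frac{9}{5} + \frac{7}{5}\right) + Q} = \frac{31 + Q}{- \frac{2}{5} + Q}$)
$\frac{1}{m{\left(-100,-10 + 40 \right)} + k{\left(-24,15 \right)}} = \frac{1}{\frac{5 \left(31 + \left(-10 + 40\right)\right)}{-2 + 5 \left(-10 + 40\right)} - 24} = \frac{1}{\frac{5 \left(31 + 30\right)}{-2 + 5 \cdot 30} - 24} = \frac{1}{5 \frac{1}{-2 + 150} \cdot 61 - 24} = \frac{1}{5 \cdot \frac{1}{148} \cdot 61 - 24} = \frac{1}{\frac{305}{148} - 24} = \frac{1}{- \frac{3247}{148}} = - \frac{148}{3247}$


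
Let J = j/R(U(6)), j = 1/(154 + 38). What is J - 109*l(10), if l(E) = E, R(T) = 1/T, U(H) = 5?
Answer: -209275/192 ≈ -1090.0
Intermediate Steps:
j = 1/192 ≈ 0.0052083
J = 5/192 (J = 1/(192*(1/5)) = 1/(192*(⅕)) = (1/192)*5 = 5/192 ≈ 0.026042)
J - 109*l(10) = 5/192 - 109*10 = 5/192 - 1090 = -209275/192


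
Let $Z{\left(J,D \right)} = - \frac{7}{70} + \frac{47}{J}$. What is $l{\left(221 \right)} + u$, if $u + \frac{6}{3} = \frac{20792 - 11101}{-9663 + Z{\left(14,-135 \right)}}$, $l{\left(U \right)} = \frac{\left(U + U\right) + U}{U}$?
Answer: $- \frac{1094}{338091} \approx -0.0032358$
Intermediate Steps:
$l{\left(U \right)} = 3$ ($l{\left(U \right)} = \frac{2 U + U}{U} = \frac{3 U}{U} = 3$)
$Z{\left(J,D \right)} = - \frac{1}{10} + \frac{47}{J}$ ($Z{\left(J,D \right)} = \left(-7\right) \frac{1}{70} + \frac{47}{J} = - \frac{1}{10} + \frac{47}{J}$)
$u = - \frac{1015367}{338091}$ ($u = -2 + \frac{20792 - 11101}{-9663 + \frac{470 - 14}{10 \cdot 14}} = -2 + \frac{9691}{-9663 + \frac{1}{10} \cdot \frac{1}{14} \left(470 - 14\right)} = -2 + \frac{9691}{-9663 + \frac{1}{10} \cdot \frac{1}{14} \cdot 456} = -2 + \frac{9691}{-9663 + \frac{114}{35}} = -2 + \frac{9691}{- \frac{338091}{35}} = -2 + 9691 \left(- \frac{35}{338091}\right) = -2 - \frac{339185}{338091} = - \frac{1015367}{338091} \approx -3.0032$)
$l{\left(221 \right)} + u = 3 - \frac{1015367}{338091} = - \frac{1094}{338091}$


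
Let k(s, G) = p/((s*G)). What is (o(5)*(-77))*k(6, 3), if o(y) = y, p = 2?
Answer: -385/9 ≈ -42.778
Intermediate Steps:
k(s, G) = 2/(G*s) (k(s, G) = 2/((s*G)) = 2/((G*s)) = 2*(1/(G*s)) = 2/(G*s))
(o(5)*(-77))*k(6, 3) = (5*(-77))*(2/(3*6)) = -770/(3*6) = -385*⅑ = -385/9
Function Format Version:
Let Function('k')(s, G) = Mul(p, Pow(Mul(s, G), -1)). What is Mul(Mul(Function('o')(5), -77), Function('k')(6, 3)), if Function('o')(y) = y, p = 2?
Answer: Rational(-385, 9) ≈ -42.778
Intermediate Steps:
Function('k')(s, G) = Mul(2, Pow(G, -1), Pow(s, -1)) (Function('k')(s, G) = Mul(2, Pow(Mul(s, G), -1)) = Mul(2, Pow(Mul(G, s), -1)) = Mul(2, Mul(Pow(G, -1), Pow(s, -1))) = Mul(2, Pow(G, -1), Pow(s, -1)))
Mul(Mul(Function('o')(5), -77), Function('k')(6, 3)) = Mul(Mul(5, -77), Mul(2, Pow(3, -1), Pow(6, -1))) = Mul(-385, Mul(2, Rational(1, 3), Rational(1, 6))) = Mul(-385, Rational(1, 9)) = Rational(-385, 9)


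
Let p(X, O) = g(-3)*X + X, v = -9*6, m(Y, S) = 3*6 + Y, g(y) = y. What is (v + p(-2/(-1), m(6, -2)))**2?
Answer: 3364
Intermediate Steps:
m(Y, S) = 18 + Y
v = -54
p(X, O) = -2*X (p(X, O) = -3*X + X = -2*X)
(v + p(-2/(-1), m(6, -2)))**2 = (-54 - (-4)/(-1))**2 = (-54 - (-4)*(-1))**2 = (-54 - 2*2)**2 = (-54 - 4)**2 = (-58)**2 = 3364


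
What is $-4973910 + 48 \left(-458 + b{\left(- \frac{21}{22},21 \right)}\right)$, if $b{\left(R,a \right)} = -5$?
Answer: $-4996134$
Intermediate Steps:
$-4973910 + 48 \left(-458 + b{\left(- \frac{21}{22},21 \right)}\right) = -4973910 + 48 \left(-458 - 5\right) = -4973910 + 48 \left(-463\right) = -4973910 - 22224 = -4996134$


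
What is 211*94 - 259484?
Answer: -239650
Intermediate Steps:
211*94 - 259484 = 19834 - 259484 = -239650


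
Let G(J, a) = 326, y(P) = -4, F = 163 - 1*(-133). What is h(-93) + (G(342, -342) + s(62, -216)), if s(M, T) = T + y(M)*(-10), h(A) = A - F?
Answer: -239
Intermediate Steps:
F = 296 (F = 163 + 133 = 296)
h(A) = -296 + A (h(A) = A - 1*296 = A - 296 = -296 + A)
s(M, T) = 40 + T (s(M, T) = T - 4*(-10) = T + 40 = 40 + T)
h(-93) + (G(342, -342) + s(62, -216)) = (-296 - 93) + (326 + (40 - 216)) = -389 + (326 - 176) = -389 + 150 = -239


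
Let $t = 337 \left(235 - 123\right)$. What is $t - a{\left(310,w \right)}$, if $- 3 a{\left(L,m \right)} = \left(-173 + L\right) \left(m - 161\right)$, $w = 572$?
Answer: $56513$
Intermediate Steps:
$a{\left(L,m \right)} = - \frac{\left(-173 + L\right) \left(-161 + m\right)}{3}$ ($a{\left(L,m \right)} = - \frac{\left(-173 + L\right) \left(m - 161\right)}{3} = - \frac{\left(-173 + L\right) \left(-161 + m\right)}{3}$)
$t = 37744$ ($t = 337 \left(235 - 123\right) = 337 \cdot 112 = 37744$)
$t - a{\left(310,w \right)} = 37744 - \left(- \frac{27853}{3} + \frac{161}{3} \cdot 310 + \frac{173}{3} \cdot 572 - \frac{310}{3} \cdot 572\right) = 37744 - \left(- \frac{27853}{3} + \frac{49910}{3} + \frac{98956}{3} - \frac{177320}{3}\right) = 37744 - -18769 = 37744 + 18769 = 56513$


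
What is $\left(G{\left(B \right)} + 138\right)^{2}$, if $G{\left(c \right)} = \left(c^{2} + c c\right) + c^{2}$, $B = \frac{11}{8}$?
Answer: $\frac{84548025}{4096} \approx 20642.0$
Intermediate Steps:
$B = \frac{11}{8}$ ($B = 11 \cdot \frac{1}{8} = \frac{11}{8} \approx 1.375$)
$G{\left(c \right)} = 3 c^{2}$ ($G{\left(c \right)} = \left(c^{2} + c^{2}\right) + c^{2} = 2 c^{2} + c^{2} = 3 c^{2}$)
$\left(G{\left(B \right)} + 138\right)^{2} = \left(3 \left(\frac{11}{8}\right)^{2} + 138\right)^{2} = \left(3 \cdot \frac{121}{64} + 138\right)^{2} = \left(\frac{363}{64} + 138\right)^{2} = \left(\frac{9195}{64}\right)^{2} = \frac{84548025}{4096}$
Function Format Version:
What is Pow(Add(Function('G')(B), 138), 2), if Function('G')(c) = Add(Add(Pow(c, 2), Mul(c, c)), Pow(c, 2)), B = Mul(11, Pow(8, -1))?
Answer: Rational(84548025, 4096) ≈ 20642.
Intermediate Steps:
B = Rational(11, 8) (B = Mul(11, Rational(1, 8)) = Rational(11, 8) ≈ 1.3750)
Function('G')(c) = Mul(3, Pow(c, 2)) (Function('G')(c) = Add(Add(Pow(c, 2), Pow(c, 2)), Pow(c, 2)) = Add(Mul(2, Pow(c, 2)), Pow(c, 2)) = Mul(3, Pow(c, 2)))
Pow(Add(Function('G')(B), 138), 2) = Pow(Add(Mul(3, Pow(Rational(11, 8), 2)), 138), 2) = Pow(Add(Mul(3, Rational(121, 64)), 138), 2) = Pow(Add(Rational(363, 64), 138), 2) = Pow(Rational(9195, 64), 2) = Rational(84548025, 4096)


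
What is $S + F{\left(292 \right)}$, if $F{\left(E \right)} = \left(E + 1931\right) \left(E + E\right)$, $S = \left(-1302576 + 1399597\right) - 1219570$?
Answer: $175683$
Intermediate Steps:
$S = -1122549$ ($S = 97021 - 1219570 = -1122549$)
$F{\left(E \right)} = 2 E \left(1931 + E\right)$ ($F{\left(E \right)} = \left(1931 + E\right) 2 E = 2 E \left(1931 + E\right)$)
$S + F{\left(292 \right)} = -1122549 + 2 \cdot 292 \left(1931 + 292\right) = -1122549 + 2 \cdot 292 \cdot 2223 = -1122549 + 1298232 = 175683$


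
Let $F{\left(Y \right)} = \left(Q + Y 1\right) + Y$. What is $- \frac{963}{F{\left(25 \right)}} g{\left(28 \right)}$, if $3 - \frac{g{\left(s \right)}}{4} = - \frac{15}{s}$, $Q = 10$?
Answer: $- \frac{31779}{140} \approx -226.99$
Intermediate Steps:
$g{\left(s \right)} = 12 + \frac{60}{s}$ ($g{\left(s \right)} = 12 - 4 \left(- \frac{15}{s}\right) = 12 + \frac{60}{s}$)
$F{\left(Y \right)} = 10 + 2 Y$ ($F{\left(Y \right)} = \left(10 + Y 1\right) + Y = \left(10 + Y\right) + Y = 10 + 2 Y$)
$- \frac{963}{F{\left(25 \right)}} g{\left(28 \right)} = - \frac{963}{10 + 2 \cdot 25} \left(12 + \frac{60}{28}\right) = - \frac{963}{10 + 50} \left(12 + 60 \cdot \frac{1}{28}\right) = - \frac{963}{60} \left(12 + \frac{15}{7}\right) = \left(-963\right) \frac{1}{60} \cdot \frac{99}{7} = \left(- \frac{321}{20}\right) \frac{99}{7} = - \frac{31779}{140}$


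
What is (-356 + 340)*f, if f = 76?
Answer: -1216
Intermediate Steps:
(-356 + 340)*f = (-356 + 340)*76 = -16*76 = -1216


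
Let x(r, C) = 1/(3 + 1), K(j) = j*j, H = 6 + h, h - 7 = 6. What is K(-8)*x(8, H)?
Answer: 16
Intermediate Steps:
h = 13 (h = 7 + 6 = 13)
H = 19 (H = 6 + 13 = 19)
K(j) = j**2
x(r, C) = 1/4
K(-8)*x(8, H) = (-8)**2*(1/4) = 64*(1/4) = 16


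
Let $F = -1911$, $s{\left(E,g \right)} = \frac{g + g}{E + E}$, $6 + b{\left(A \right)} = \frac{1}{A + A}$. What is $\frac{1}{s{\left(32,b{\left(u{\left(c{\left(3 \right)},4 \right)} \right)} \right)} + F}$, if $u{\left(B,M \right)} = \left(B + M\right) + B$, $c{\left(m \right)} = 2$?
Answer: $- \frac{512}{978527} \approx -0.00052324$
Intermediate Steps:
$u{\left(B,M \right)} = M + 2 B$
$b{\left(A \right)} = -6 + \frac{1}{2 A}$ ($b{\left(A \right)} = -6 + \frac{1}{A + A} = -6 + \frac{1}{2 A}$)
$s{\left(E,g \right)} = \frac{g}{E}$ ($s{\left(E,g \right)} = \frac{2 g}{2 E} = 2 g \frac{1}{2 E} = \frac{g}{E}$)
$\frac{1}{s{\left(32,b{\left(u{\left(c{\left(3 \right)},4 \right)} \right)} \right)} + F} = \frac{1}{\frac{-6 + \frac{1}{2 \left(4 + 2 \cdot 2\right)}}{32} - 1911} = \frac{1}{\left(-6 + \frac{1}{2 \left(4 + 4\right)}\right) \frac{1}{32} - 1911} = \frac{1}{\left(-6 + \frac{1}{2 \cdot 8}\right) \frac{1}{32} - 1911} = \frac{1}{\left(-6 + \frac{1}{2} \cdot \frac{1}{8}\right) \frac{1}{32} - 1911} = \frac{1}{\left(-6 + \frac{1}{16}\right) \frac{1}{32} - 1911} = \frac{1}{\left(- \frac{95}{16}\right) \frac{1}{32} - 1911} = \frac{1}{- \frac{95}{512} - 1911} = \frac{1}{- \frac{978527}{512}} = - \frac{512}{978527}$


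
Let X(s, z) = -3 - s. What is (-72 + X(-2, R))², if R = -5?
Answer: 5329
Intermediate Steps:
(-72 + X(-2, R))² = (-72 + (-3 - 1*(-2)))² = (-72 + (-3 + 2))² = (-72 - 1)² = (-73)² = 5329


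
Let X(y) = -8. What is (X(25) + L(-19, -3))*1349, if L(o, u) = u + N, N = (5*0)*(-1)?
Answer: -14839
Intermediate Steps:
N = 0 (N = 0*(-1) = 0)
L(o, u) = u (L(o, u) = u + 0 = u)
(X(25) + L(-19, -3))*1349 = (-8 - 3)*1349 = -11*1349 = -14839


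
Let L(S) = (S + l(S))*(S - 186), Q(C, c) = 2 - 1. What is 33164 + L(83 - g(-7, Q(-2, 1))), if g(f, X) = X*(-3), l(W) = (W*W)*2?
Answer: -1454636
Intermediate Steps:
l(W) = 2*W² (l(W) = W²*2 = 2*W²)
Q(C, c) = 1
g(f, X) = -3*X
L(S) = (-186 + S)*(S + 2*S²) (L(S) = (S + 2*S²)*(S - 186) = (S + 2*S²)*(-186 + S) = (-186 + S)*(S + 2*S²))
33164 + L(83 - g(-7, Q(-2, 1))) = 33164 + (83 - (-3))*(-186 - 371*(83 - (-3)) + 2*(83 - (-3))²) = 33164 + (83 - 1*(-3))*(-186 - 371*(83 - 1*(-3)) + 2*(83 - 1*(-3))²) = 33164 + (83 + 3)*(-186 - 371*(83 + 3) + 2*(83 + 3)²) = 33164 + 86*(-186 - 371*86 + 2*86²) = 33164 + 86*(-186 - 31906 + 2*7396) = 33164 + 86*(-186 - 31906 + 14792) = 33164 + 86*(-17300) = 33164 - 1487800 = -1454636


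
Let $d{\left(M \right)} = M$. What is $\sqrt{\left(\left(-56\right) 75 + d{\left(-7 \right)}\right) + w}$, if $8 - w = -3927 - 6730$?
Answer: $\sqrt{6458} \approx 80.362$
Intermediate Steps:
$w = 10665$ ($w = 8 - \left(-3927 - 6730\right) = 8 - -10657 = 8 + 10657 = 10665$)
$\sqrt{\left(\left(-56\right) 75 + d{\left(-7 \right)}\right) + w} = \sqrt{\left(\left(-56\right) 75 - 7\right) + 10665} = \sqrt{\left(-4200 - 7\right) + 10665} = \sqrt{-4207 + 10665} = \sqrt{6458}$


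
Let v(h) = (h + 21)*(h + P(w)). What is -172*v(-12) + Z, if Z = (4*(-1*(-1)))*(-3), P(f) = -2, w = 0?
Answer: 21660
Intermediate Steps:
Z = -12 (Z = (4*1)*(-3) = 4*(-3) = -12)
v(h) = (-2 + h)*(21 + h) (v(h) = (h + 21)*(h - 2) = (21 + h)*(-2 + h) = (-2 + h)*(21 + h))
-172*v(-12) + Z = -172*(-42 + (-12)² + 19*(-12)) - 12 = -172*(-42 + 144 - 228) - 12 = -172*(-126) - 12 = 21672 - 12 = 21660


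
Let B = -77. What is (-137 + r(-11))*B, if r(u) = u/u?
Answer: 10472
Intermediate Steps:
r(u) = 1
(-137 + r(-11))*B = (-137 + 1)*(-77) = -136*(-77) = 10472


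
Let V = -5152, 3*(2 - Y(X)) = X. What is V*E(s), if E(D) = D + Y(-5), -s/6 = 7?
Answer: 592480/3 ≈ 1.9749e+5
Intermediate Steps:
s = -42 (s = -6*7 = -42)
Y(X) = 2 - X/3
E(D) = 11/3 + D (E(D) = D + (2 - 1/3*(-5)) = D + (2 + 5/3) = D + 11/3 = 11/3 + D)
V*E(s) = -5152*(11/3 - 42) = -5152*(-115/3) = 592480/3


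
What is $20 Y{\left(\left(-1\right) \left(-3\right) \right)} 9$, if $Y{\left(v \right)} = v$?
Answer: $540$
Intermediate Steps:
$20 Y{\left(\left(-1\right) \left(-3\right) \right)} 9 = 20 \left(\left(-1\right) \left(-3\right)\right) 9 = 20 \cdot 3 \cdot 9 = 60 \cdot 9 = 540$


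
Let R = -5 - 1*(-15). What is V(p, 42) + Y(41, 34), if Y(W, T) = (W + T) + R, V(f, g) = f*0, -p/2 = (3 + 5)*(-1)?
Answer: 85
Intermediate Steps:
p = 16 (p = -2*(3 + 5)*(-1) = -16*(-1) = -2*(-8) = 16)
R = 10 (R = -5 + 15 = 10)
V(f, g) = 0
Y(W, T) = 10 + T + W (Y(W, T) = (W + T) + 10 = (T + W) + 10 = 10 + T + W)
V(p, 42) + Y(41, 34) = 0 + (10 + 34 + 41) = 0 + 85 = 85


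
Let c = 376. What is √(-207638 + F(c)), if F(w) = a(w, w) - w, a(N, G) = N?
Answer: I*√207638 ≈ 455.67*I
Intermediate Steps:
F(w) = 0 (F(w) = w - w = 0)
√(-207638 + F(c)) = √(-207638 + 0) = √(-207638) = I*√207638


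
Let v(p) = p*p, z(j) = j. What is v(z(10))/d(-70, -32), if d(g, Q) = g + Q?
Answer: -50/51 ≈ -0.98039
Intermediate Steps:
d(g, Q) = Q + g
v(p) = p²
v(z(10))/d(-70, -32) = 10²/(-32 - 70) = 100/(-102) = 100*(-1/102) = -50/51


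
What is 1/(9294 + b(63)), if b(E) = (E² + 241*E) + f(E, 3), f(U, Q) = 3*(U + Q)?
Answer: 1/28644 ≈ 3.4911e-5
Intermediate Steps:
f(U, Q) = 3*Q + 3*U (f(U, Q) = 3*(Q + U) = 3*Q + 3*U)
b(E) = 9 + E² + 244*E (b(E) = (E² + 241*E) + (3*3 + 3*E) = (E² + 241*E) + (9 + 3*E) = 9 + E² + 244*E)
1/(9294 + b(63)) = 1/(9294 + (9 + 63² + 244*63)) = 1/(9294 + (9 + 3969 + 15372)) = 1/(9294 + 19350) = 1/28644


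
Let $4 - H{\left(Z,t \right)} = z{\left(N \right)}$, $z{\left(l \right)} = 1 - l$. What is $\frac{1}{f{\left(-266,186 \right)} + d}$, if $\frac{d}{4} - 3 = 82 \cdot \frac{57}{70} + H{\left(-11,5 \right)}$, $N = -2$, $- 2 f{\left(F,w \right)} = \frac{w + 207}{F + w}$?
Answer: $\frac{1120}{319807} \approx 0.0035021$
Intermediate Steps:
$f{\left(F,w \right)} = - \frac{207 + w}{2 \left(F + w\right)}$ ($f{\left(F,w \right)} = - \frac{\left(w + 207\right) \frac{1}{F + w}}{2} = - \frac{\left(207 + w\right) \frac{1}{F + w}}{2} = - \frac{\frac{1}{F + w} \left(207 + w\right)}{2} = - \frac{207 + w}{2 \left(F + w\right)}$)
$H{\left(Z,t \right)} = 1$ ($H{\left(Z,t \right)} = 4 - \left(1 - -2\right) = 4 - \left(1 + 2\right) = 4 - 3 = 1$)
$d = \frac{9908}{35}$ ($d = 12 + 4 \left(82 \cdot \frac{57}{70} + 1\right) = 12 + 4 \left(\frac{2337}{35} + 1\right) = 12 + 4 \cdot \frac{2372}{35} = 12 + \frac{9488}{35} = \frac{9908}{35} \approx 283.09$)
$\frac{1}{f{\left(-266,186 \right)} + d} = \frac{1}{\frac{-207 - 186}{2 \left(-266 + 186\right)} + \frac{9908}{35}} = \frac{1}{\frac{-207 - 186}{2 \left(-80\right)} + \frac{9908}{35}} = \frac{1}{\frac{1}{2} \left(- \frac{1}{80}\right) \left(-393\right) + \frac{9908}{35}} = \frac{1}{\frac{393}{160} + \frac{9908}{35}} = \frac{1}{\frac{319807}{1120}} = \frac{1120}{319807}$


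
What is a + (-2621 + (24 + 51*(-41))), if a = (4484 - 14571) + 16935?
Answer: 2160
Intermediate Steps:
a = 6848 (a = -10087 + 16935 = 6848)
a + (-2621 + (24 + 51*(-41))) = 6848 + (-2621 + (24 + 51*(-41))) = 6848 + (-2621 + (24 - 2091)) = 6848 + (-2621 - 2067) = 6848 - 4688 = 2160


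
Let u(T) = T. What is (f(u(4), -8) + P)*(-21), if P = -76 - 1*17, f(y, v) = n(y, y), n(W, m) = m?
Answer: 1869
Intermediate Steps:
f(y, v) = y
P = -93 (P = -76 - 17 = -93)
(f(u(4), -8) + P)*(-21) = (4 - 93)*(-21) = -89*(-21) = 1869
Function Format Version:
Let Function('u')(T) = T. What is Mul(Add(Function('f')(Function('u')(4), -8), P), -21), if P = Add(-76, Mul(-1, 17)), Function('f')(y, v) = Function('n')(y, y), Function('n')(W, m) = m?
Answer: 1869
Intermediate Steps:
Function('f')(y, v) = y
P = -93 (P = Add(-76, -17) = -93)
Mul(Add(Function('f')(Function('u')(4), -8), P), -21) = Mul(Add(4, -93), -21) = Mul(-89, -21) = 1869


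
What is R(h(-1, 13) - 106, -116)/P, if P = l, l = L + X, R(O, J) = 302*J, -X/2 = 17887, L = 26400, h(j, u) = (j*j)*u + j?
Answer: 17516/4687 ≈ 3.7371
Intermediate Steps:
h(j, u) = j + u*j² (h(j, u) = j²*u + j = u*j² + j = j + u*j²)
X = -35774 (X = -2*17887 = -35774)
l = -9374 (l = 26400 - 35774 = -9374)
P = -9374
R(h(-1, 13) - 106, -116)/P = (302*(-116))/(-9374) = -35032*(-1/9374) = 17516/4687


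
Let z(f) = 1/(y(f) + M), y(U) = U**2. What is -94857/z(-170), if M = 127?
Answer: -2753414139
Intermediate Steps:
z(f) = 1/(127 + f**2) (z(f) = 1/(f**2 + 127) = 1/(127 + f**2))
-94857/z(-170) = -94857/(1/(127 + (-170)**2)) = -94857/(1/(127 + 28900)) = -94857/(1/29027) = -94857/1/29027 = -94857*29027 = -2753414139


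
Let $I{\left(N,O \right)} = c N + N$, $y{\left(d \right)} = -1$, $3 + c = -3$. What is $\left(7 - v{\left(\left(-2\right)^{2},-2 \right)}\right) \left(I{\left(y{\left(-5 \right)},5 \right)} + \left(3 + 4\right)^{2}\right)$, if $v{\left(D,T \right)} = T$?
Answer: $486$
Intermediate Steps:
$c = -6$ ($c = -3 - 3 = -6$)
$I{\left(N,O \right)} = - 5 N$ ($I{\left(N,O \right)} = - 6 N + N = - 5 N$)
$\left(7 - v{\left(\left(-2\right)^{2},-2 \right)}\right) \left(I{\left(y{\left(-5 \right)},5 \right)} + \left(3 + 4\right)^{2}\right) = \left(7 - -2\right) \left(\left(-5\right) \left(-1\right) + \left(3 + 4\right)^{2}\right) = \left(7 + 2\right) \left(5 + 7^{2}\right) = 9 \left(5 + 49\right) = 9 \cdot 54 = 486$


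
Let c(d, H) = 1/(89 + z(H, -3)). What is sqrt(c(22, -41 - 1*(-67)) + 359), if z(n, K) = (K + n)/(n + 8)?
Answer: 15*sqrt(14833385)/3049 ≈ 18.948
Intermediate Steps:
z(n, K) = (K + n)/(8 + n)
c(d, H) = 1/(89 + (-3 + H)/(8 + H))
sqrt(c(22, -41 - 1*(-67)) + 359) = sqrt((8 + (-41 - 1*(-67)))/(709 + 90*(-41 - 1*(-67))) + 359) = sqrt((8 + (-41 + 67))/(709 + 90*(-41 + 67)) + 359) = sqrt((8 + 26)/(709 + 90*26) + 359) = sqrt(34/(709 + 2340) + 359) = sqrt(34/3049 + 359) = sqrt(1094625/3049) = 15*sqrt(14833385)/3049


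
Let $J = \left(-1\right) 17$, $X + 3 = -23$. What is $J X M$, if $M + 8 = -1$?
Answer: $-3978$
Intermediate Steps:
$X = -26$ ($X = -3 - 23 = -26$)
$M = -9$ ($M = -8 - 1 = -9$)
$J = -17$
$J X M = \left(-17\right) \left(-26\right) \left(-9\right) = 442 \left(-9\right) = -3978$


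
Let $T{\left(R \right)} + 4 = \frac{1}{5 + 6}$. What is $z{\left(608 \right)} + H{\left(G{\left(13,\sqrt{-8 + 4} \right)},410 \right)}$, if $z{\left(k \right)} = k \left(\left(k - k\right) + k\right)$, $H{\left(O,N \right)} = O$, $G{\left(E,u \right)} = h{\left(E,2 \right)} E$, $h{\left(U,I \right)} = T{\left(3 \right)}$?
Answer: $\frac{4065745}{11} \approx 3.6961 \cdot 10^{5}$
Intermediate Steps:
$T{\left(R \right)} = - \frac{43}{11}$ ($T{\left(R \right)} = -4 + \frac{1}{5 + 6} = -4 + \frac{1}{11} = - \frac{43}{11}$)
$h{\left(U,I \right)} = - \frac{43}{11}$
$G{\left(E,u \right)} = - \frac{43 E}{11}$
$z{\left(k \right)} = k^{2}$ ($z{\left(k \right)} = k \left(0 + k\right) = k k = k^{2}$)
$z{\left(608 \right)} + H{\left(G{\left(13,\sqrt{-8 + 4} \right)},410 \right)} = 608^{2} - \frac{559}{11} = 369664 - \frac{559}{11} = \frac{4065745}{11}$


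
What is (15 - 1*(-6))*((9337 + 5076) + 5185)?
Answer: 411558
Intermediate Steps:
(15 - 1*(-6))*((9337 + 5076) + 5185) = (15 + 6)*(14413 + 5185) = 21*19598 = 411558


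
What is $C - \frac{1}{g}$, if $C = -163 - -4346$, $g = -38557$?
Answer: $\frac{161283932}{38557} \approx 4183.0$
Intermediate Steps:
$C = 4183$ ($C = -163 + 4346 = 4183$)
$C - \frac{1}{g} = 4183 - \frac{1}{-38557} = 4183 - - \frac{1}{38557} = 4183 + \frac{1}{38557} = \frac{161283932}{38557}$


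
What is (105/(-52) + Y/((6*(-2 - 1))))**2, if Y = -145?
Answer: 7980625/219024 ≈ 36.437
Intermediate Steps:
(105/(-52) + Y/((6*(-2 - 1))))**2 = (105/(-52) - 145*1/(6*(-2 - 1)))**2 = (105*(-1/52) - 145/(6*(-3)))**2 = (-105/52 - 145/(-18))**2 = (-105/52 - 145*(-1/18))**2 = (-105/52 + 145/18)**2 = (2825/468)**2 = 7980625/219024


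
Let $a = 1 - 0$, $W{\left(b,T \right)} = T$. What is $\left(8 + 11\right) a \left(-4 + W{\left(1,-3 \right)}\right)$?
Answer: $-133$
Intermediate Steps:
$a = 1$ ($a = 1 + 0 = 1$)
$\left(8 + 11\right) a \left(-4 + W{\left(1,-3 \right)}\right) = \left(8 + 11\right) 1 \left(-4 - 3\right) = 19 \cdot 1 \left(-7\right) = 19 \left(-7\right) = -133$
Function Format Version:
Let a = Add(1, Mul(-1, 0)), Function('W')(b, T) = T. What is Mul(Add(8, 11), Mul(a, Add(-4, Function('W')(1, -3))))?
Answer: -133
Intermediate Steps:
a = 1 (a = Add(1, 0) = 1)
Mul(Add(8, 11), Mul(a, Add(-4, Function('W')(1, -3)))) = Mul(Add(8, 11), Mul(1, Add(-4, -3))) = Mul(19, Mul(1, -7)) = Mul(19, -7) = -133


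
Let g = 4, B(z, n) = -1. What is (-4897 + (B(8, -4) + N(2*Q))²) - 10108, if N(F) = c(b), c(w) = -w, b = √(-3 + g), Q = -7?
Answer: -15001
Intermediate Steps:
b = 1 (b = √(-3 + 4) = √1 = 1)
N(F) = -1 (N(F) = -1*1 = -1)
(-4897 + (B(8, -4) + N(2*Q))²) - 10108 = (-4897 + (-1 - 1)²) - 10108 = (-4897 + (-2)²) - 10108 = (-4897 + 4) - 10108 = -4893 - 10108 = -15001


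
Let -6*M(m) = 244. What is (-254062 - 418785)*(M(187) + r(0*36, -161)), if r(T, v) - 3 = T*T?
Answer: 76031711/3 ≈ 2.5344e+7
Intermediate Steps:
r(T, v) = 3 + T² (r(T, v) = 3 + T*T = 3 + T²)
M(m) = -122/3 (M(m) = -⅙*244 = -122/3)
(-254062 - 418785)*(M(187) + r(0*36, -161)) = (-254062 - 418785)*(-122/3 + (3 + (0*36)²)) = -672847*(-122/3 + (3 + 0²)) = -672847*(-122/3 + (3 + 0)) = -672847*(-122/3 + 3) = -672847*(-113/3) = 76031711/3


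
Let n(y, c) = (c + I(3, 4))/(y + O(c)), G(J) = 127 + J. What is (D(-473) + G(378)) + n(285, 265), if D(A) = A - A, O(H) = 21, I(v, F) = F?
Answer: 154799/306 ≈ 505.88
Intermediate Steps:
D(A) = 0
n(y, c) = (4 + c)/(21 + y) (n(y, c) = (c + 4)/(y + 21) = (4 + c)/(21 + y))
(D(-473) + G(378)) + n(285, 265) = (0 + (127 + 378)) + (4 + 265)/(21 + 285) = (0 + 505) + 269/306 = 505 + (1/306)*269 = 505 + 269/306 = 154799/306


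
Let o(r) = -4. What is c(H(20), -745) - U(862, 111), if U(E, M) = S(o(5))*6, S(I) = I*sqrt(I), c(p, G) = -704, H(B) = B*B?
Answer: -704 + 48*I ≈ -704.0 + 48.0*I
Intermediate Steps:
H(B) = B**2
S(I) = I**(3/2)
U(E, M) = -48*I (U(E, M) = (-4)**(3/2)*6 = -8*I*6 = -48*I)
c(H(20), -745) - U(862, 111) = -704 - (-48)*I = -704 + 48*I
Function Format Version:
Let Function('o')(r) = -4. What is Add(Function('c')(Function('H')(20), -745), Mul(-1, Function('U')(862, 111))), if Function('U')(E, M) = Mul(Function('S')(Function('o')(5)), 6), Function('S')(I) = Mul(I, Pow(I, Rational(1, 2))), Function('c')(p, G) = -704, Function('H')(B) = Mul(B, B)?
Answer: Add(-704, Mul(48, I)) ≈ Add(-704.00, Mul(48.000, I))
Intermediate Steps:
Function('H')(B) = Pow(B, 2)
Function('S')(I) = Pow(I, Rational(3, 2))
Function('U')(E, M) = Mul(-48, I) (Function('U')(E, M) = Mul(Pow(-4, Rational(3, 2)), 6) = Mul(Mul(-8, I), 6) = Mul(-48, I))
Add(Function('c')(Function('H')(20), -745), Mul(-1, Function('U')(862, 111))) = Add(-704, Mul(-1, Mul(-48, I))) = Add(-704, Mul(48, I))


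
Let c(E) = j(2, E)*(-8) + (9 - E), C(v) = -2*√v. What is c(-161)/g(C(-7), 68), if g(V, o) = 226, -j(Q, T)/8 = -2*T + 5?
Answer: 10549/113 ≈ 93.354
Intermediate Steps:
j(Q, T) = -40 + 16*T (j(Q, T) = -8*(-2*T + 5) = -8*(5 - 2*T) = -40 + 16*T)
c(E) = 329 - 129*E (c(E) = (-40 + 16*E)*(-8) + (9 - E) = (320 - 128*E) + (9 - E) = 329 - 129*E)
c(-161)/g(C(-7), 68) = (329 - 129*(-161))/226 = (329 + 20769)*(1/226) = 21098*(1/226) = 10549/113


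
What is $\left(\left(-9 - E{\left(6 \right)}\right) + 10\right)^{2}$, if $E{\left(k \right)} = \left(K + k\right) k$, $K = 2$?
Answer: $2209$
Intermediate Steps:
$E{\left(k \right)} = k \left(2 + k\right)$ ($E{\left(k \right)} = \left(2 + k\right) k = k \left(2 + k\right)$)
$\left(\left(-9 - E{\left(6 \right)}\right) + 10\right)^{2} = \left(\left(-9 - 6 \left(2 + 6\right)\right) + 10\right)^{2} = \left(\left(-9 - 6 \cdot 8\right) + 10\right)^{2} = \left(\left(-9 - 48\right) + 10\right)^{2} = \left(-57 + 10\right)^{2} = \left(-47\right)^{2} = 2209$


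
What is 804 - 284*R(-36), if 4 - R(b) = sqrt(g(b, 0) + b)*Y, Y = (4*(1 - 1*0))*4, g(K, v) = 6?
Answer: -332 + 4544*I*sqrt(30) ≈ -332.0 + 24889.0*I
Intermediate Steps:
Y = 16 (Y = (4*(1 + 0))*4 = (4*1)*4 = 4*4 = 16)
R(b) = 4 - 16*sqrt(6 + b) (R(b) = 4 - sqrt(6 + b)*16 = 4 - 16*sqrt(6 + b))
804 - 284*R(-36) = 804 - 284*(4 - 16*sqrt(6 - 36)) = 804 - 284*(4 - 16*I*sqrt(30)) = 804 + (-1136 + 4544*I*sqrt(30)) = -332 + 4544*I*sqrt(30)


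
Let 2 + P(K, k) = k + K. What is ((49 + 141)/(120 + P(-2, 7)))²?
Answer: 36100/15129 ≈ 2.3861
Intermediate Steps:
P(K, k) = -2 + K + k (P(K, k) = -2 + (k + K) = -2 + (K + k) = -2 + K + k)
((49 + 141)/(120 + P(-2, 7)))² = ((49 + 141)/(120 + (-2 - 2 + 7)))² = (190/(120 + 3))² = (190/123)² = 36100/15129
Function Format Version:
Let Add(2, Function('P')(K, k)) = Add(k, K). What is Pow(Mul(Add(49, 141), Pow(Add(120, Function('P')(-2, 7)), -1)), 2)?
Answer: Rational(36100, 15129) ≈ 2.3861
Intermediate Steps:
Function('P')(K, k) = Add(-2, K, k) (Function('P')(K, k) = Add(-2, Add(k, K)) = Add(-2, Add(K, k)) = Add(-2, K, k))
Pow(Mul(Add(49, 141), Pow(Add(120, Function('P')(-2, 7)), -1)), 2) = Pow(Mul(Add(49, 141), Pow(Add(120, Add(-2, -2, 7)), -1)), 2) = Pow(Mul(190, Pow(Add(120, 3), -1)), 2) = Pow(Mul(190, Pow(123, -1)), 2) = Pow(Mul(190, Rational(1, 123)), 2) = Pow(Rational(190, 123), 2) = Rational(36100, 15129)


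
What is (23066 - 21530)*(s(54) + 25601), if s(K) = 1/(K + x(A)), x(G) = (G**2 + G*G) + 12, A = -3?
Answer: 275262080/7 ≈ 3.9323e+7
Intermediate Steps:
x(G) = 12 + 2*G**2 (x(G) = (G**2 + G**2) + 12 = 2*G**2 + 12 = 12 + 2*G**2)
s(K) = 1/(30 + K) (s(K) = 1/(K + (12 + 2*(-3)**2)) = 1/(K + (12 + 2*9)) = 1/(K + (12 + 18)) = 1/(K + 30) = 1/(30 + K))
(23066 - 21530)*(s(54) + 25601) = (23066 - 21530)*(1/(30 + 54) + 25601) = 1536*(1/84 + 25601) = 1536*(2150485/84) = 275262080/7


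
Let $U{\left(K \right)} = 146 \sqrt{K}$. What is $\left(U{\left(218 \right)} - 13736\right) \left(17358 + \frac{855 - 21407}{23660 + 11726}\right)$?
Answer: $- \frac{4218391780048}{17693} + \frac{44837303428 \sqrt{218}}{17693} \approx -2.01 \cdot 10^{8}$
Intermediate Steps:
$\left(U{\left(218 \right)} - 13736\right) \left(17358 + \frac{855 - 21407}{23660 + 11726}\right) = \left(146 \sqrt{218} - 13736\right) \left(17358 + \frac{855 - 21407}{23660 + 11726}\right) = \left(-13736 + 146 \sqrt{218}\right) \left(17358 - \frac{20552}{35386}\right) = \left(-13736 + 146 \sqrt{218}\right) \left(17358 - \frac{10276}{17693}\right) = \left(-13736 + 146 \sqrt{218}\right) \frac{307104818}{17693} = - \frac{4218391780048}{17693} + \frac{44837303428 \sqrt{218}}{17693}$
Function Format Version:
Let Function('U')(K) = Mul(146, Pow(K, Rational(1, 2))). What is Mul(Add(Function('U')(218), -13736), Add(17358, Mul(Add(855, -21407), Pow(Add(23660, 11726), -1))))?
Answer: Add(Rational(-4218391780048, 17693), Mul(Rational(44837303428, 17693), Pow(218, Rational(1, 2)))) ≈ -2.0100e+8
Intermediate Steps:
Mul(Add(Function('U')(218), -13736), Add(17358, Mul(Add(855, -21407), Pow(Add(23660, 11726), -1)))) = Mul(Add(Mul(146, Pow(218, Rational(1, 2))), -13736), Add(17358, Mul(Add(855, -21407), Pow(Add(23660, 11726), -1)))) = Mul(Add(-13736, Mul(146, Pow(218, Rational(1, 2)))), Add(17358, Mul(-20552, Pow(35386, -1)))) = Mul(Add(-13736, Mul(146, Pow(218, Rational(1, 2)))), Add(17358, Mul(-20552, Rational(1, 35386)))) = Mul(Add(-13736, Mul(146, Pow(218, Rational(1, 2)))), Add(17358, Rational(-10276, 17693))) = Mul(Add(-13736, Mul(146, Pow(218, Rational(1, 2)))), Rational(307104818, 17693)) = Add(Rational(-4218391780048, 17693), Mul(Rational(44837303428, 17693), Pow(218, Rational(1, 2))))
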